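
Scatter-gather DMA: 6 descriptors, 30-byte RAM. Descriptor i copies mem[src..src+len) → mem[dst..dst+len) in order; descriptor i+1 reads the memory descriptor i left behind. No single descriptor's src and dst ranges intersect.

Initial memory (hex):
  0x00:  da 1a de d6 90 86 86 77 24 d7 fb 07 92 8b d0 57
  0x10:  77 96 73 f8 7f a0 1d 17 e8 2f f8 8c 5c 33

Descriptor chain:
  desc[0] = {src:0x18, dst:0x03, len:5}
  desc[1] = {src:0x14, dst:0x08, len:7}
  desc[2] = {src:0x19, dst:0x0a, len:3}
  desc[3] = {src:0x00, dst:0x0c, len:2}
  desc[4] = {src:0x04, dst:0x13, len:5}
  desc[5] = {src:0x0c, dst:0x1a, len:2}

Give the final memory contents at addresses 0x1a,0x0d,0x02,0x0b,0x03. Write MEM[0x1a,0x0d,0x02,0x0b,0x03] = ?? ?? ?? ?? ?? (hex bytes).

#0 dst[0x03+5] := {0xe8,0x2f,0xf8,0x8c,0x5c}
#1 dst[0x08+7] := {0x7f,0xa0,0x1d,0x17,0xe8,0x2f,0xf8}
#2 dst[0x0a+3] := {0x2f,0xf8,0x8c}
#3 dst[0x0c+2] := {0xda,0x1a}
#4 dst[0x13+5] := {0x2f,0xf8,0x8c,0x5c,0x7f}
#5 dst[0x1a+2] := {0xda,0x1a}
query mem[0x1a]=0xda, mem[0x0d]=0x1a, mem[0x02]=0xde, mem[0x0b]=0xf8, mem[0x03]=0xe8

MEM[0x1a,0x0d,0x02,0x0b,0x03] = da 1a de f8 e8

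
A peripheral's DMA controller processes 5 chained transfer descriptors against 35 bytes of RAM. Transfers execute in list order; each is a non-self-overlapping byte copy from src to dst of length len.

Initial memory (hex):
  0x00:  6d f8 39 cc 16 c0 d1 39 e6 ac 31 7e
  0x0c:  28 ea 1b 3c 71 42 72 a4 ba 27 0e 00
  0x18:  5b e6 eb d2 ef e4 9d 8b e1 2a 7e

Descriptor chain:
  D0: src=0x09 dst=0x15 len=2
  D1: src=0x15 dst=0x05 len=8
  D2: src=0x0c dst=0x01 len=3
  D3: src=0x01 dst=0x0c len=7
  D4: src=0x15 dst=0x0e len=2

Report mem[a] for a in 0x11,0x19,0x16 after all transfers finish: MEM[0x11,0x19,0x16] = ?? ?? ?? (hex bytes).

D0: mem[0x15..0x16] <- [ac 31]
D1: mem[0x05..0x0c] <- [ac 31 00 5b e6 eb d2 ef]
D2: mem[0x01..0x03] <- [ef ea 1b]
D3: mem[0x0c..0x12] <- [ef ea 1b 16 ac 31 00]
D4: mem[0x0e..0x0f] <- [ac 31]
query mem[0x11]=0x31, mem[0x19]=0xe6, mem[0x16]=0x31

MEM[0x11,0x19,0x16] = 31 e6 31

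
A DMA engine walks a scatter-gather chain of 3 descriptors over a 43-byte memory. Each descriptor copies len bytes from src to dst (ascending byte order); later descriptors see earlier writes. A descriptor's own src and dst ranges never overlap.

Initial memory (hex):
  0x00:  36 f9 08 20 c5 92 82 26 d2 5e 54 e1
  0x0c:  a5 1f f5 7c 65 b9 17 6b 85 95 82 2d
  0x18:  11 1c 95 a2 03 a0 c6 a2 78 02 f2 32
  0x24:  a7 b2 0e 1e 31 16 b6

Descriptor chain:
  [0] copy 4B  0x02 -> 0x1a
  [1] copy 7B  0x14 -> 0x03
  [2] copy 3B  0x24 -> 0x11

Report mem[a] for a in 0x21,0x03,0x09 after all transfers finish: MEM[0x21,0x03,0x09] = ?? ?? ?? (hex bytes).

MEM[0x21,0x03,0x09] = 02 85 08

[0] 0x02->0x1a len=4 : 08 20 c5 92
[1] 0x14->0x03 len=7 : 85 95 82 2d 11 1c 08
[2] 0x24->0x11 len=3 : a7 b2 0e
query mem[0x21]=0x02, mem[0x03]=0x85, mem[0x09]=0x08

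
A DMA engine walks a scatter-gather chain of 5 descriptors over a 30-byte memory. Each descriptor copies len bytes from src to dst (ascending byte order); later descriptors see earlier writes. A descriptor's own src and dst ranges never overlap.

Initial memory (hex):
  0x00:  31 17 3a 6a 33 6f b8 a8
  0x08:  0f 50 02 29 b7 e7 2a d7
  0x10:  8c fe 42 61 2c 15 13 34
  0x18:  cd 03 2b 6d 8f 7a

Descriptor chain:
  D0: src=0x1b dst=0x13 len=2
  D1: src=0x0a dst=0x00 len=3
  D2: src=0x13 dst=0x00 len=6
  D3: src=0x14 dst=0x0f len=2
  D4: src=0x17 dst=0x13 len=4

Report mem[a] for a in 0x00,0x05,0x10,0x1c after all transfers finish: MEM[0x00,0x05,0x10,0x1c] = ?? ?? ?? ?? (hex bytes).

[0] 0x1b->0x13 len=2 : 6d 8f
[1] 0x0a->0x00 len=3 : 02 29 b7
[2] 0x13->0x00 len=6 : 6d 8f 15 13 34 cd
[3] 0x14->0x0f len=2 : 8f 15
[4] 0x17->0x13 len=4 : 34 cd 03 2b
query mem[0x00]=0x6d, mem[0x05]=0xcd, mem[0x10]=0x15, mem[0x1c]=0x8f

MEM[0x00,0x05,0x10,0x1c] = 6d cd 15 8f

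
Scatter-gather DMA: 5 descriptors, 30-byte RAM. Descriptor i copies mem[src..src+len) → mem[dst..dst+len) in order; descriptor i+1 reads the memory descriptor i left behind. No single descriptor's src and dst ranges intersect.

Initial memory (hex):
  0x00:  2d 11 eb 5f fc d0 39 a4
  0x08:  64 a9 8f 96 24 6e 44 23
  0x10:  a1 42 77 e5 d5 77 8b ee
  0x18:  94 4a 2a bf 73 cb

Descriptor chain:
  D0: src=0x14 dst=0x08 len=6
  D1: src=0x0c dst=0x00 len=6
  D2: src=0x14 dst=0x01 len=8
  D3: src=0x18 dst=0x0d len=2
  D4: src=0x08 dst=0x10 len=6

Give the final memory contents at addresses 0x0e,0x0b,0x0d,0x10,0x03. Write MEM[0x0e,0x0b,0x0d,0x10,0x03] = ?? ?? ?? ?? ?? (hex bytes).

MEM[0x0e,0x0b,0x0d,0x10,0x03] = 4a ee 94 bf 8b

  after D0: wrote 6B at 0x08 = d5778bee944a
  after D1: wrote 6B at 0x00 = 944a4423a142
  after D2: wrote 8B at 0x01 = d5778bee944a2abf
  after D3: wrote 2B at 0x0d = 944a
  after D4: wrote 6B at 0x10 = bf778bee9494
query mem[0x0e]=0x4a, mem[0x0b]=0xee, mem[0x0d]=0x94, mem[0x10]=0xbf, mem[0x03]=0x8b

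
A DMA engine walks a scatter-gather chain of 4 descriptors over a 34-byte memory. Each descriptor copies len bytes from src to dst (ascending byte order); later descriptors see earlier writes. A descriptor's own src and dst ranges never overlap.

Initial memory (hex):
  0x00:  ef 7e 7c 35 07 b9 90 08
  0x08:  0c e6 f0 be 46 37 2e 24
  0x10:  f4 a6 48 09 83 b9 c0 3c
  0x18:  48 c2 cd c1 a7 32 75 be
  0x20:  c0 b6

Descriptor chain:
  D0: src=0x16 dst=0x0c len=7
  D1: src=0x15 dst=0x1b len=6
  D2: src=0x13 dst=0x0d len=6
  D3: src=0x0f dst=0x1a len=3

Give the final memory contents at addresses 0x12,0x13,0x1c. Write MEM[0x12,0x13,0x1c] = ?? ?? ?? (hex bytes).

MEM[0x12,0x13,0x1c] = 48 09 3c

D0: mem[0x0c..0x12] <- [c0 3c 48 c2 cd c1 a7]
D1: mem[0x1b..0x20] <- [b9 c0 3c 48 c2 cd]
D2: mem[0x0d..0x12] <- [09 83 b9 c0 3c 48]
D3: mem[0x1a..0x1c] <- [b9 c0 3c]
query mem[0x12]=0x48, mem[0x13]=0x09, mem[0x1c]=0x3c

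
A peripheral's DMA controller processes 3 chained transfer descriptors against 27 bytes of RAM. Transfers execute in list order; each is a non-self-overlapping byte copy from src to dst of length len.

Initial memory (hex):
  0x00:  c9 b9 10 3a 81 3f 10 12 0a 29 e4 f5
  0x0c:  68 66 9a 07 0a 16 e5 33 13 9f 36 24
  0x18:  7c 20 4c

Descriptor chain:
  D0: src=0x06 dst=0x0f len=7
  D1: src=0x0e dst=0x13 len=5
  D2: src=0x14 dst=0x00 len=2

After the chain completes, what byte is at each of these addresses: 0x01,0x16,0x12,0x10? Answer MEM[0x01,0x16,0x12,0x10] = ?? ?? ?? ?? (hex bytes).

MEM[0x01,0x16,0x12,0x10] = 12 0a 29 12

#0 dst[0x0f+7] := {0x10,0x12,0x0a,0x29,0xe4,0xf5,0x68}
#1 dst[0x13+5] := {0x9a,0x10,0x12,0x0a,0x29}
#2 dst[0x00+2] := {0x10,0x12}
query mem[0x01]=0x12, mem[0x16]=0x0a, mem[0x12]=0x29, mem[0x10]=0x12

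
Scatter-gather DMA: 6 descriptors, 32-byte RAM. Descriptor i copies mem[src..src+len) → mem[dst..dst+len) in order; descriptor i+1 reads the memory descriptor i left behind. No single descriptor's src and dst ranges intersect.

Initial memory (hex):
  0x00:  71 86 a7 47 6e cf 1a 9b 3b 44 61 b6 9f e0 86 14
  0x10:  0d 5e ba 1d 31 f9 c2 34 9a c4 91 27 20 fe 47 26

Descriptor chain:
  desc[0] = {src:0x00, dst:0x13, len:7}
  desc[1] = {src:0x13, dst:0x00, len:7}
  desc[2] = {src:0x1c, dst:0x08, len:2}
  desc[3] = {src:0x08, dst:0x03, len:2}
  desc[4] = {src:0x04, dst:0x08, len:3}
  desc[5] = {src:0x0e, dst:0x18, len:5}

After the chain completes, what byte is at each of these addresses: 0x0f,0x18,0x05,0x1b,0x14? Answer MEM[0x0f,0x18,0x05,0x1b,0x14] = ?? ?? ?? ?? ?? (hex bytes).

MEM[0x0f,0x18,0x05,0x1b,0x14] = 14 86 cf 5e 86

#0 dst[0x13+7] := {0x71,0x86,0xa7,0x47,0x6e,0xcf,0x1a}
#1 dst[0x00+7] := {0x71,0x86,0xa7,0x47,0x6e,0xcf,0x1a}
#2 dst[0x08+2] := {0x20,0xfe}
#3 dst[0x03+2] := {0x20,0xfe}
#4 dst[0x08+3] := {0xfe,0xcf,0x1a}
#5 dst[0x18+5] := {0x86,0x14,0x0d,0x5e,0xba}
query mem[0x0f]=0x14, mem[0x18]=0x86, mem[0x05]=0xcf, mem[0x1b]=0x5e, mem[0x14]=0x86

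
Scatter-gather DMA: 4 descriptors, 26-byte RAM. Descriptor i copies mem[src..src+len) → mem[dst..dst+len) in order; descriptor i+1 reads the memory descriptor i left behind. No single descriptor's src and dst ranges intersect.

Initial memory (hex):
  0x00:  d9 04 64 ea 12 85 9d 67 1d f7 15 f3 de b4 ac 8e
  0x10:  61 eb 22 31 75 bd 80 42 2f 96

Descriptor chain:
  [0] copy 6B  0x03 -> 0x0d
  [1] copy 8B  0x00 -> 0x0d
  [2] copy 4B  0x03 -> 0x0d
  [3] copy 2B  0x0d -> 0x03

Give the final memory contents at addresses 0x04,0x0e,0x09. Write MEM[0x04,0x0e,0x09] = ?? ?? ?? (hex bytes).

MEM[0x04,0x0e,0x09] = 12 12 f7

D0: mem[0x0d..0x12] <- [ea 12 85 9d 67 1d]
D1: mem[0x0d..0x14] <- [d9 04 64 ea 12 85 9d 67]
D2: mem[0x0d..0x10] <- [ea 12 85 9d]
D3: mem[0x03..0x04] <- [ea 12]
query mem[0x04]=0x12, mem[0x0e]=0x12, mem[0x09]=0xf7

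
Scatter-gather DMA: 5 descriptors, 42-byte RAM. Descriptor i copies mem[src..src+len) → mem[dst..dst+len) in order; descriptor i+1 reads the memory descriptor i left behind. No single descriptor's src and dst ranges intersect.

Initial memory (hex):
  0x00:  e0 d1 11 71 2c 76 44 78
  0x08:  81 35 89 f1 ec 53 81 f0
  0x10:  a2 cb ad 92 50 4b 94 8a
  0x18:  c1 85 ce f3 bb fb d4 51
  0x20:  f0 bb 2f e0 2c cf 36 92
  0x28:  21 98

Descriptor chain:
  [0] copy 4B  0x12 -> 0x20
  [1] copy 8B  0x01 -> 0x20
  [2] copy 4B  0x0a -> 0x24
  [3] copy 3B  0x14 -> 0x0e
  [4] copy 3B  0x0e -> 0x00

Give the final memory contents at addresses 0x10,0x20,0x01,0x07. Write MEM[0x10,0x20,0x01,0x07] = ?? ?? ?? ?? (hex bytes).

[0] 0x12->0x20 len=4 : ad 92 50 4b
[1] 0x01->0x20 len=8 : d1 11 71 2c 76 44 78 81
[2] 0x0a->0x24 len=4 : 89 f1 ec 53
[3] 0x14->0x0e len=3 : 50 4b 94
[4] 0x0e->0x00 len=3 : 50 4b 94
query mem[0x10]=0x94, mem[0x20]=0xd1, mem[0x01]=0x4b, mem[0x07]=0x78

MEM[0x10,0x20,0x01,0x07] = 94 d1 4b 78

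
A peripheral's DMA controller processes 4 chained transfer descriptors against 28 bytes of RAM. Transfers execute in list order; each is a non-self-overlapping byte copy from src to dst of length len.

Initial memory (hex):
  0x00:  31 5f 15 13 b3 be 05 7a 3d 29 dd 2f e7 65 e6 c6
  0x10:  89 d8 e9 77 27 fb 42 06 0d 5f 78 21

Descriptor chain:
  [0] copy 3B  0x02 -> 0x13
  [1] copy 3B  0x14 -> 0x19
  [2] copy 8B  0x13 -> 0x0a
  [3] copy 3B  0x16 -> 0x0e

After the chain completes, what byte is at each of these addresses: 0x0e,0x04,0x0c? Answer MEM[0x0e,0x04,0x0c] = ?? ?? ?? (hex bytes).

D0: mem[0x13..0x15] <- [15 13 b3]
D1: mem[0x19..0x1b] <- [13 b3 42]
D2: mem[0x0a..0x11] <- [15 13 b3 42 06 0d 13 b3]
D3: mem[0x0e..0x10] <- [42 06 0d]
query mem[0x0e]=0x42, mem[0x04]=0xb3, mem[0x0c]=0xb3

MEM[0x0e,0x04,0x0c] = 42 b3 b3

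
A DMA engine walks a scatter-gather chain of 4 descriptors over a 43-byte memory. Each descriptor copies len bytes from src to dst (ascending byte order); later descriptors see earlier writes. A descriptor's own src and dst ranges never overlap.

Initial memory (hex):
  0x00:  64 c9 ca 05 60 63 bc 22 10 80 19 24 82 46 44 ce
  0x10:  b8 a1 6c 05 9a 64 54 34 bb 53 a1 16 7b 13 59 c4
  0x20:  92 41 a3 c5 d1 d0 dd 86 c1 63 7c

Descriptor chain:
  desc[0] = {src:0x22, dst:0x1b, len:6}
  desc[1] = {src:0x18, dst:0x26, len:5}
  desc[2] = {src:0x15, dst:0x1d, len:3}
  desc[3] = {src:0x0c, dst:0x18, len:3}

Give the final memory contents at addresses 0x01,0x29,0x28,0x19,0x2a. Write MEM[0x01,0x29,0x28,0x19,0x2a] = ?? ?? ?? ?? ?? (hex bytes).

MEM[0x01,0x29,0x28,0x19,0x2a] = c9 a3 a1 46 c5

  after D0: wrote 6B at 0x1b = a3c5d1d0dd86
  after D1: wrote 5B at 0x26 = bb53a1a3c5
  after D2: wrote 3B at 0x1d = 645434
  after D3: wrote 3B at 0x18 = 824644
query mem[0x01]=0xc9, mem[0x29]=0xa3, mem[0x28]=0xa1, mem[0x19]=0x46, mem[0x2a]=0xc5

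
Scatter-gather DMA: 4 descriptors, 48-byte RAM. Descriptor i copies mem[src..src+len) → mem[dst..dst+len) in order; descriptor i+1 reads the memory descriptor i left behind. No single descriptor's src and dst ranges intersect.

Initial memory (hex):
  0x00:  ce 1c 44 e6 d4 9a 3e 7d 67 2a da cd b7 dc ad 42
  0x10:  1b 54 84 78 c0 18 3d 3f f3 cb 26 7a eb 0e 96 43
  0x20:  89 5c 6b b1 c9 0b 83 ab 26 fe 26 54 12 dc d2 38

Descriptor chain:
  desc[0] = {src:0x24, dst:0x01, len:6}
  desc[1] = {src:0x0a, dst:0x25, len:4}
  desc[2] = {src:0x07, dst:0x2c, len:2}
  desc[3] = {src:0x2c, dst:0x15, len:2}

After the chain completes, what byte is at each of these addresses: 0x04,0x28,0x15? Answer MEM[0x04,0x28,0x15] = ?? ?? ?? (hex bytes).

MEM[0x04,0x28,0x15] = ab dc 7d

[0] 0x24->0x01 len=6 : c9 0b 83 ab 26 fe
[1] 0x0a->0x25 len=4 : da cd b7 dc
[2] 0x07->0x2c len=2 : 7d 67
[3] 0x2c->0x15 len=2 : 7d 67
query mem[0x04]=0xab, mem[0x28]=0xdc, mem[0x15]=0x7d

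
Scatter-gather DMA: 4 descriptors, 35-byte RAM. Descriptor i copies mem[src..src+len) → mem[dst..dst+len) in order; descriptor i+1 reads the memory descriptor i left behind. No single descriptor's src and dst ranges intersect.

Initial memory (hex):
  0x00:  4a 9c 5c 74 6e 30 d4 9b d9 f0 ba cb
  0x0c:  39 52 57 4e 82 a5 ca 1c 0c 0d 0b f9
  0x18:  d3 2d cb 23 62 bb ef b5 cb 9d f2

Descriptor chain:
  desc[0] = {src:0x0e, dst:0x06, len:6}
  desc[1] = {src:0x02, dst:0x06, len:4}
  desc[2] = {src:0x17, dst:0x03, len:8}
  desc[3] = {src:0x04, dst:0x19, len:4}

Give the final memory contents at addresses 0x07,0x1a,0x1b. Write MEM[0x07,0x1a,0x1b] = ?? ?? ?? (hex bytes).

MEM[0x07,0x1a,0x1b] = 23 2d cb

D0: mem[0x06..0x0b] <- [57 4e 82 a5 ca 1c]
D1: mem[0x06..0x09] <- [5c 74 6e 30]
D2: mem[0x03..0x0a] <- [f9 d3 2d cb 23 62 bb ef]
D3: mem[0x19..0x1c] <- [d3 2d cb 23]
query mem[0x07]=0x23, mem[0x1a]=0x2d, mem[0x1b]=0xcb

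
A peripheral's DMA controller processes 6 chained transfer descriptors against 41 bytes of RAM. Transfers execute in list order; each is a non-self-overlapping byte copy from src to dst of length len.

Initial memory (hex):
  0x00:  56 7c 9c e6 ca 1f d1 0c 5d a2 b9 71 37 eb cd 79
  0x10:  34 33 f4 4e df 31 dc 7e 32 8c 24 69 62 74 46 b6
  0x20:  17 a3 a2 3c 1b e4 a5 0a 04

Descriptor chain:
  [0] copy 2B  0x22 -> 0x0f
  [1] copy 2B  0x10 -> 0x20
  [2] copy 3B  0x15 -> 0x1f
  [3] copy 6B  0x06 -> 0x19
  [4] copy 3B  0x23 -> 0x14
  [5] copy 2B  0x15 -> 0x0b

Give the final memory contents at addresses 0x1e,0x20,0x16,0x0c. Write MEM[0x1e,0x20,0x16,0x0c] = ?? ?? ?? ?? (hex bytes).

MEM[0x1e,0x20,0x16,0x0c] = 71 dc e4 e4

#0 dst[0x0f+2] := {0xa2,0x3c}
#1 dst[0x20+2] := {0x3c,0x33}
#2 dst[0x1f+3] := {0x31,0xdc,0x7e}
#3 dst[0x19+6] := {0xd1,0x0c,0x5d,0xa2,0xb9,0x71}
#4 dst[0x14+3] := {0x3c,0x1b,0xe4}
#5 dst[0x0b+2] := {0x1b,0xe4}
query mem[0x1e]=0x71, mem[0x20]=0xdc, mem[0x16]=0xe4, mem[0x0c]=0xe4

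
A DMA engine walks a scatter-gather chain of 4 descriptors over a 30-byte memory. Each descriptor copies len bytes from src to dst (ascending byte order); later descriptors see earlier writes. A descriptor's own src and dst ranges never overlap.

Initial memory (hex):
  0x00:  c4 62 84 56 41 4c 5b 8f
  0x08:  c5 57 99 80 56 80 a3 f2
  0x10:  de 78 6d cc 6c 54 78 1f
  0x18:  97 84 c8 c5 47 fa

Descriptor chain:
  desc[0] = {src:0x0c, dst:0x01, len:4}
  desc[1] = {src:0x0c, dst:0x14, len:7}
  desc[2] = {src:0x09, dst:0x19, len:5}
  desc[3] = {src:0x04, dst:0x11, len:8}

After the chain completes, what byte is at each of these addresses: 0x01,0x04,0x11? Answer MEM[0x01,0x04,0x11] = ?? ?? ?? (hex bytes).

MEM[0x01,0x04,0x11] = 56 f2 f2

#0 dst[0x01+4] := {0x56,0x80,0xa3,0xf2}
#1 dst[0x14+7] := {0x56,0x80,0xa3,0xf2,0xde,0x78,0x6d}
#2 dst[0x19+5] := {0x57,0x99,0x80,0x56,0x80}
#3 dst[0x11+8] := {0xf2,0x4c,0x5b,0x8f,0xc5,0x57,0x99,0x80}
query mem[0x01]=0x56, mem[0x04]=0xf2, mem[0x11]=0xf2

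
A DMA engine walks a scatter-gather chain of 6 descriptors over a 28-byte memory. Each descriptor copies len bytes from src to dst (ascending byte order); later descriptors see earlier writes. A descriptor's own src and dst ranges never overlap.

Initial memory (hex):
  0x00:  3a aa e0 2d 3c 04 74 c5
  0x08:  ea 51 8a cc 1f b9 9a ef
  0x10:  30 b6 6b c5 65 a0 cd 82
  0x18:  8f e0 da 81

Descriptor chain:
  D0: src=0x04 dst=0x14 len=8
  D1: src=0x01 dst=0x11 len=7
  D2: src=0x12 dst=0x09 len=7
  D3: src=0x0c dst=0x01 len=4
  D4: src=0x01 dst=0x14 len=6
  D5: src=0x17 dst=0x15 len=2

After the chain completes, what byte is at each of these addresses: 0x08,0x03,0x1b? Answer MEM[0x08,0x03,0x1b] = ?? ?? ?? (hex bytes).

D0: mem[0x14..0x1b] <- [3c 04 74 c5 ea 51 8a cc]
D1: mem[0x11..0x17] <- [aa e0 2d 3c 04 74 c5]
D2: mem[0x09..0x0f] <- [e0 2d 3c 04 74 c5 ea]
D3: mem[0x01..0x04] <- [04 74 c5 ea]
D4: mem[0x14..0x19] <- [04 74 c5 ea 04 74]
D5: mem[0x15..0x16] <- [ea 04]
query mem[0x08]=0xea, mem[0x03]=0xc5, mem[0x1b]=0xcc

MEM[0x08,0x03,0x1b] = ea c5 cc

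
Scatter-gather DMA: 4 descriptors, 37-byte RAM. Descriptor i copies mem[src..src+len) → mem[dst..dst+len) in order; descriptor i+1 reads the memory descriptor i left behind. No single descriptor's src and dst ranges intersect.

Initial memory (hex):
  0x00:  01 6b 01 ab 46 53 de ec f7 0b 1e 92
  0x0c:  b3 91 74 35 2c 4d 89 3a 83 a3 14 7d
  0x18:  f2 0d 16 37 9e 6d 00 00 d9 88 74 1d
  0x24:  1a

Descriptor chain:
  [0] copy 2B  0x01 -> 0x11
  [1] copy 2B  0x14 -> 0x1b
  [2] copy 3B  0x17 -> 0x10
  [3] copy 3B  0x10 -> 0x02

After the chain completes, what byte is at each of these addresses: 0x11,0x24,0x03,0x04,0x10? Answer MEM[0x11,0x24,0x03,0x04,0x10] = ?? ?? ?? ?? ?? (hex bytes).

[0] 0x01->0x11 len=2 : 6b 01
[1] 0x14->0x1b len=2 : 83 a3
[2] 0x17->0x10 len=3 : 7d f2 0d
[3] 0x10->0x02 len=3 : 7d f2 0d
query mem[0x11]=0xf2, mem[0x24]=0x1a, mem[0x03]=0xf2, mem[0x04]=0x0d, mem[0x10]=0x7d

MEM[0x11,0x24,0x03,0x04,0x10] = f2 1a f2 0d 7d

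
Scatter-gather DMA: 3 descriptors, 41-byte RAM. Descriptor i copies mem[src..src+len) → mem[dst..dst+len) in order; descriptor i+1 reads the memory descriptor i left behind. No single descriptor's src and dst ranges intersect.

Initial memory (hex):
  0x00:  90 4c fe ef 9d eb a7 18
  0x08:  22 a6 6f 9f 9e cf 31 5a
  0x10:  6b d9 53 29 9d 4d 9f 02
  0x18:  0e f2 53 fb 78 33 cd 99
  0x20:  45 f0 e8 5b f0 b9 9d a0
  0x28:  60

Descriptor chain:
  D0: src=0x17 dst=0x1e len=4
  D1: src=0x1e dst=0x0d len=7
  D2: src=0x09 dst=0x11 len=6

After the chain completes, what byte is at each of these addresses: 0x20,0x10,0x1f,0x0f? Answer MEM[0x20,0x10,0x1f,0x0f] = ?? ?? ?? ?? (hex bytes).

MEM[0x20,0x10,0x1f,0x0f] = f2 53 0e f2

#0 dst[0x1e+4] := {0x02,0x0e,0xf2,0x53}
#1 dst[0x0d+7] := {0x02,0x0e,0xf2,0x53,0xe8,0x5b,0xf0}
#2 dst[0x11+6] := {0xa6,0x6f,0x9f,0x9e,0x02,0x0e}
query mem[0x20]=0xf2, mem[0x10]=0x53, mem[0x1f]=0x0e, mem[0x0f]=0xf2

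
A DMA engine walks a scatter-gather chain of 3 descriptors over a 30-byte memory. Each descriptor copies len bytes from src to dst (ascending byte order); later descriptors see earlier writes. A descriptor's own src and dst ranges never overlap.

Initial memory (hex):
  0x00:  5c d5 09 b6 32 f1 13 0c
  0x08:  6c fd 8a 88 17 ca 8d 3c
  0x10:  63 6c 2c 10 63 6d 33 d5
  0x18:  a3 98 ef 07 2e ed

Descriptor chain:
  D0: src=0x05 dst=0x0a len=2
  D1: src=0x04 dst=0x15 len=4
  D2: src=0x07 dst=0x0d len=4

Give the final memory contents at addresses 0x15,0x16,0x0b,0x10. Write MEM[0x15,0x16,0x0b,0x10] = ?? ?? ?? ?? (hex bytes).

  after D0: wrote 2B at 0x0a = f113
  after D1: wrote 4B at 0x15 = 32f1130c
  after D2: wrote 4B at 0x0d = 0c6cfdf1
query mem[0x15]=0x32, mem[0x16]=0xf1, mem[0x0b]=0x13, mem[0x10]=0xf1

MEM[0x15,0x16,0x0b,0x10] = 32 f1 13 f1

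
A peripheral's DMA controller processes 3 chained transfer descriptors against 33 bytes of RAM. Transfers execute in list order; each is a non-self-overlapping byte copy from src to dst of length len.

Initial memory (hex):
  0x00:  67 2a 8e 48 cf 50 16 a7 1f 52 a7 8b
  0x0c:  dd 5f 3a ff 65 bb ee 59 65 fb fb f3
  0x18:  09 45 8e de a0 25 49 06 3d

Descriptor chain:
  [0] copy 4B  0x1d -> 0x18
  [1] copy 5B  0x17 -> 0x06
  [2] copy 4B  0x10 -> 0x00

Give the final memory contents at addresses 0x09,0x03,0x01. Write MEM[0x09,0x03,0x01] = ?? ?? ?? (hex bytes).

MEM[0x09,0x03,0x01] = 06 59 bb

[0] 0x1d->0x18 len=4 : 25 49 06 3d
[1] 0x17->0x06 len=5 : f3 25 49 06 3d
[2] 0x10->0x00 len=4 : 65 bb ee 59
query mem[0x09]=0x06, mem[0x03]=0x59, mem[0x01]=0xbb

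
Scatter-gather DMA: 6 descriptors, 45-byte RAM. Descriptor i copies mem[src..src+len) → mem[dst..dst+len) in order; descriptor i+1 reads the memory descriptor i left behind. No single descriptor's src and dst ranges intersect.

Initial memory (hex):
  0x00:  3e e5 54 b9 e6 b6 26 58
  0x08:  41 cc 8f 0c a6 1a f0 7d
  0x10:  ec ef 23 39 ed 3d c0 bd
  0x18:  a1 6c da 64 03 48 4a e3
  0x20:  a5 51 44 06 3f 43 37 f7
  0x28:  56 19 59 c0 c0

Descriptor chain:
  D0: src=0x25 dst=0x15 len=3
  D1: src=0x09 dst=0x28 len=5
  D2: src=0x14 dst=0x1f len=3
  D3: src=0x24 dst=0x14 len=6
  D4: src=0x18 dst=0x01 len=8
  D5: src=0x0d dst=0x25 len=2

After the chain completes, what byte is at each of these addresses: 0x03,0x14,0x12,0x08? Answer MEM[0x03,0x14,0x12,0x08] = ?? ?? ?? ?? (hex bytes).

  after D0: wrote 3B at 0x15 = 4337f7
  after D1: wrote 5B at 0x28 = cc8f0ca61a
  after D2: wrote 3B at 0x1f = ed4337
  after D3: wrote 6B at 0x14 = 3f4337f7cc8f
  after D4: wrote 8B at 0x01 = cc8fda6403484aed
  after D5: wrote 2B at 0x25 = 1af0
query mem[0x03]=0xda, mem[0x14]=0x3f, mem[0x12]=0x23, mem[0x08]=0xed

MEM[0x03,0x14,0x12,0x08] = da 3f 23 ed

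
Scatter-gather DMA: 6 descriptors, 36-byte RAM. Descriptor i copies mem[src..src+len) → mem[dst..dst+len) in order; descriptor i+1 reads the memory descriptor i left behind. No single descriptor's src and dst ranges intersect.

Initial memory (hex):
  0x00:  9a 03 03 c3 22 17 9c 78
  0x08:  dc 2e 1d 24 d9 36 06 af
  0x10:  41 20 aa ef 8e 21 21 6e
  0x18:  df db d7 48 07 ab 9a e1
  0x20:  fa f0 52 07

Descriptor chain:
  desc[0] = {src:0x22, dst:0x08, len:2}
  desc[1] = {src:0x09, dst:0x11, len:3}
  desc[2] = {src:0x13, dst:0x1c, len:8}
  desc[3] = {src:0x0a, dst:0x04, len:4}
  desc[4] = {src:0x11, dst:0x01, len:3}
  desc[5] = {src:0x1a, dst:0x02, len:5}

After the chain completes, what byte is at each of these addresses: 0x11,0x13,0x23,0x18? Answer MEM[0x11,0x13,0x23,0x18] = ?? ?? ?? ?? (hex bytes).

[0] 0x22->0x08 len=2 : 52 07
[1] 0x09->0x11 len=3 : 07 1d 24
[2] 0x13->0x1c len=8 : 24 8e 21 21 6e df db d7
[3] 0x0a->0x04 len=4 : 1d 24 d9 36
[4] 0x11->0x01 len=3 : 07 1d 24
[5] 0x1a->0x02 len=5 : d7 48 24 8e 21
query mem[0x11]=0x07, mem[0x13]=0x24, mem[0x23]=0xd7, mem[0x18]=0xdf

MEM[0x11,0x13,0x23,0x18] = 07 24 d7 df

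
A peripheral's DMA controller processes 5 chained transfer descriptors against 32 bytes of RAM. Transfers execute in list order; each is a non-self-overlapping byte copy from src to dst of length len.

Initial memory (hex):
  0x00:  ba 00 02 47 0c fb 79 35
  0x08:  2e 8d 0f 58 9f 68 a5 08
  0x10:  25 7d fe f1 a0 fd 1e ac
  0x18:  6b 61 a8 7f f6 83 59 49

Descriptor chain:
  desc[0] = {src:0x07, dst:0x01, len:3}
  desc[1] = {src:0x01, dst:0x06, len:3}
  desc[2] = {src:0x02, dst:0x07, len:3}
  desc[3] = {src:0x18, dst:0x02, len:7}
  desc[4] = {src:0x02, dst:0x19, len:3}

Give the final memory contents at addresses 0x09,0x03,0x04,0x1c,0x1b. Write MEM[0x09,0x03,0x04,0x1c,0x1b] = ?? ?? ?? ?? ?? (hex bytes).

MEM[0x09,0x03,0x04,0x1c,0x1b] = 0c 61 a8 f6 a8

  after D0: wrote 3B at 0x01 = 352e8d
  after D1: wrote 3B at 0x06 = 352e8d
  after D2: wrote 3B at 0x07 = 2e8d0c
  after D3: wrote 7B at 0x02 = 6b61a87ff68359
  after D4: wrote 3B at 0x19 = 6b61a8
query mem[0x09]=0x0c, mem[0x03]=0x61, mem[0x04]=0xa8, mem[0x1c]=0xf6, mem[0x1b]=0xa8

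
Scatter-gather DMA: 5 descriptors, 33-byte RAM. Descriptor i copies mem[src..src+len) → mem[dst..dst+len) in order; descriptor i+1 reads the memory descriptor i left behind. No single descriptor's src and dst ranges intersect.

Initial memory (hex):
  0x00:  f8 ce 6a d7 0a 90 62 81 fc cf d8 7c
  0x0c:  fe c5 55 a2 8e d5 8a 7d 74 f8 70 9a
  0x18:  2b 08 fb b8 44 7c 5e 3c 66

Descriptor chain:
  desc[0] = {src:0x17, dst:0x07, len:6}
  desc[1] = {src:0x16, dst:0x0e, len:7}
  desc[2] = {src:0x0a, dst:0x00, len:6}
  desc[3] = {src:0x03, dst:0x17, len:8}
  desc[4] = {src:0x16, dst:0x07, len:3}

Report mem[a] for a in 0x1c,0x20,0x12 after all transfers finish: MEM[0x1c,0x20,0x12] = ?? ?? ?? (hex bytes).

MEM[0x1c,0x20,0x12] = 2b 66 fb

  after D0: wrote 6B at 0x07 = 9a2b08fbb844
  after D1: wrote 7B at 0x0e = 709a2b08fbb844
  after D2: wrote 6B at 0x00 = fbb844c5709a
  after D3: wrote 8B at 0x17 = c5709a629a2b08fb
  after D4: wrote 3B at 0x07 = 70c570
query mem[0x1c]=0x2b, mem[0x20]=0x66, mem[0x12]=0xfb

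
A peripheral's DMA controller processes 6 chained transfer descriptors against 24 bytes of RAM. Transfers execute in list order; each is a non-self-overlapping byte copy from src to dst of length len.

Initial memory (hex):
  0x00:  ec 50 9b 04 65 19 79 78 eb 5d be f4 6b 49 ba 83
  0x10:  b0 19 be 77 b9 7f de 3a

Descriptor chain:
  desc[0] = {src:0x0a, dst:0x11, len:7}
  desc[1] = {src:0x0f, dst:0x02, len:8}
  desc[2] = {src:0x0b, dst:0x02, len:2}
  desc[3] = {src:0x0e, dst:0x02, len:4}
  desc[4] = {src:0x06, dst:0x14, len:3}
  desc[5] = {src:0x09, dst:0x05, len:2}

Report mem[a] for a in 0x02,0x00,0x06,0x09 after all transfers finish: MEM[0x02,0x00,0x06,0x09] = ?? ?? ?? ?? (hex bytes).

[0] 0x0a->0x11 len=7 : be f4 6b 49 ba 83 b0
[1] 0x0f->0x02 len=8 : 83 b0 be f4 6b 49 ba 83
[2] 0x0b->0x02 len=2 : f4 6b
[3] 0x0e->0x02 len=4 : ba 83 b0 be
[4] 0x06->0x14 len=3 : 6b 49 ba
[5] 0x09->0x05 len=2 : 83 be
query mem[0x02]=0xba, mem[0x00]=0xec, mem[0x06]=0xbe, mem[0x09]=0x83

MEM[0x02,0x00,0x06,0x09] = ba ec be 83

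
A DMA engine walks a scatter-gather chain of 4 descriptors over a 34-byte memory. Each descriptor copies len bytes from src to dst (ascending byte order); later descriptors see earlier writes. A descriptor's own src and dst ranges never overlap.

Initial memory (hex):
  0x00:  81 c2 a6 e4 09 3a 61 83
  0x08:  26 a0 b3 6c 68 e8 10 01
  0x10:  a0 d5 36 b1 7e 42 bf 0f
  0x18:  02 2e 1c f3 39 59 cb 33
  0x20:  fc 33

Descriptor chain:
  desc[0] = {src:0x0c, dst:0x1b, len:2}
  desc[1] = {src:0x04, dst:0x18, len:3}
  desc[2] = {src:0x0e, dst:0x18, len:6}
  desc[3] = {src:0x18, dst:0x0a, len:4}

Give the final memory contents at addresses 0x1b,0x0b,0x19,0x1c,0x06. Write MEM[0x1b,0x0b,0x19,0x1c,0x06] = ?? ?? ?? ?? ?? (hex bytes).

D0: mem[0x1b..0x1c] <- [68 e8]
D1: mem[0x18..0x1a] <- [09 3a 61]
D2: mem[0x18..0x1d] <- [10 01 a0 d5 36 b1]
D3: mem[0x0a..0x0d] <- [10 01 a0 d5]
query mem[0x1b]=0xd5, mem[0x0b]=0x01, mem[0x19]=0x01, mem[0x1c]=0x36, mem[0x06]=0x61

MEM[0x1b,0x0b,0x19,0x1c,0x06] = d5 01 01 36 61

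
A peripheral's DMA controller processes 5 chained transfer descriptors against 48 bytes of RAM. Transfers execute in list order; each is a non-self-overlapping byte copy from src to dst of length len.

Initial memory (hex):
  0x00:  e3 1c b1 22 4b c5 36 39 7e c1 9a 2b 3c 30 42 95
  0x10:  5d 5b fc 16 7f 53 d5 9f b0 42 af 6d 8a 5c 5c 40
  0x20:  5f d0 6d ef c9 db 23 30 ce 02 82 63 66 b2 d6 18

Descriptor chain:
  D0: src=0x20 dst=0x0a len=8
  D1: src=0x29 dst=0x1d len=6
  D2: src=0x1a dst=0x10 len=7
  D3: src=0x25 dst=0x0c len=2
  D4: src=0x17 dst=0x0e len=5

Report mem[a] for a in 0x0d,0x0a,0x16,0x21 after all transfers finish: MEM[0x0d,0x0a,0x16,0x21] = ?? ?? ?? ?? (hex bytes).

[0] 0x20->0x0a len=8 : 5f d0 6d ef c9 db 23 30
[1] 0x29->0x1d len=6 : 02 82 63 66 b2 d6
[2] 0x1a->0x10 len=7 : af 6d 8a 02 82 63 66
[3] 0x25->0x0c len=2 : db 23
[4] 0x17->0x0e len=5 : 9f b0 42 af 6d
query mem[0x0d]=0x23, mem[0x0a]=0x5f, mem[0x16]=0x66, mem[0x21]=0xb2

MEM[0x0d,0x0a,0x16,0x21] = 23 5f 66 b2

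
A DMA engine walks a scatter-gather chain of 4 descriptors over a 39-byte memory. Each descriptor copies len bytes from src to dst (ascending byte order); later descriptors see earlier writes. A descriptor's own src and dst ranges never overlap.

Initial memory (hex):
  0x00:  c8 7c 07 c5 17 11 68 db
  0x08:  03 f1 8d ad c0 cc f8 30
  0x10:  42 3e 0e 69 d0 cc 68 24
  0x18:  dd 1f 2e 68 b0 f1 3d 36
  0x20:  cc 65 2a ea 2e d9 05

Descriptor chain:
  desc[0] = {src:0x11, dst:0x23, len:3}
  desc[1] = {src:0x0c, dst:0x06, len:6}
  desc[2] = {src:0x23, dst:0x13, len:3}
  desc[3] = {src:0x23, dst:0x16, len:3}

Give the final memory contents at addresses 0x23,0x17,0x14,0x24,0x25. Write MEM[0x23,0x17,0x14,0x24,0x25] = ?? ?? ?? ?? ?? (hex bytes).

  after D0: wrote 3B at 0x23 = 3e0e69
  after D1: wrote 6B at 0x06 = c0ccf830423e
  after D2: wrote 3B at 0x13 = 3e0e69
  after D3: wrote 3B at 0x16 = 3e0e69
query mem[0x23]=0x3e, mem[0x17]=0x0e, mem[0x14]=0x0e, mem[0x24]=0x0e, mem[0x25]=0x69

MEM[0x23,0x17,0x14,0x24,0x25] = 3e 0e 0e 0e 69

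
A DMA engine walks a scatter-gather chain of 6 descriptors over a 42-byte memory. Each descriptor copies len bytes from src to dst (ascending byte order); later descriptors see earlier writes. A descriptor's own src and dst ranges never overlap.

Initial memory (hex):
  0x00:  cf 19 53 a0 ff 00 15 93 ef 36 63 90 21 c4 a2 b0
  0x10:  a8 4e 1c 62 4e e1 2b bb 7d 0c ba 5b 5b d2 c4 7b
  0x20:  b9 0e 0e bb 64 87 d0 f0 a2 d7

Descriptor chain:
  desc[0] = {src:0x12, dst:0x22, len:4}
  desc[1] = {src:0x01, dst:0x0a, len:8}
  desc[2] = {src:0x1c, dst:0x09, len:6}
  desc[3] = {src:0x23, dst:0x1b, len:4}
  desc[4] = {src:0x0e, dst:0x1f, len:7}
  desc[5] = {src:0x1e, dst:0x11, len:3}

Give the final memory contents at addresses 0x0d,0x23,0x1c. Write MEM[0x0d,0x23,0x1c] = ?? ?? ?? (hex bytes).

MEM[0x0d,0x23,0x1c] = b9 1c 4e

[0] 0x12->0x22 len=4 : 1c 62 4e e1
[1] 0x01->0x0a len=8 : 19 53 a0 ff 00 15 93 ef
[2] 0x1c->0x09 len=6 : 5b d2 c4 7b b9 0e
[3] 0x23->0x1b len=4 : 62 4e e1 d0
[4] 0x0e->0x1f len=7 : 0e 15 93 ef 1c 62 4e
[5] 0x1e->0x11 len=3 : d0 0e 15
query mem[0x0d]=0xb9, mem[0x23]=0x1c, mem[0x1c]=0x4e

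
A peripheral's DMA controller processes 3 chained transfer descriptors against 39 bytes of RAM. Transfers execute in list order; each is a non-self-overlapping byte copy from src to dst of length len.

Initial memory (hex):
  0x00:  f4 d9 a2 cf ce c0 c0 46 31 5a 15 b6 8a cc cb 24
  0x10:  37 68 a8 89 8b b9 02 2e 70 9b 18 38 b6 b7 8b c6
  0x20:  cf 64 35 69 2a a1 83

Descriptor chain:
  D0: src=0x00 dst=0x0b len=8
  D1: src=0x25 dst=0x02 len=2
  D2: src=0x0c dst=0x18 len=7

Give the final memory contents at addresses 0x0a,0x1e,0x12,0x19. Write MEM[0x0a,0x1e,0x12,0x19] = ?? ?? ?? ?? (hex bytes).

  after D0: wrote 8B at 0x0b = f4d9a2cfcec0c046
  after D1: wrote 2B at 0x02 = a183
  after D2: wrote 7B at 0x18 = d9a2cfcec0c046
query mem[0x0a]=0x15, mem[0x1e]=0x46, mem[0x12]=0x46, mem[0x19]=0xa2

MEM[0x0a,0x1e,0x12,0x19] = 15 46 46 a2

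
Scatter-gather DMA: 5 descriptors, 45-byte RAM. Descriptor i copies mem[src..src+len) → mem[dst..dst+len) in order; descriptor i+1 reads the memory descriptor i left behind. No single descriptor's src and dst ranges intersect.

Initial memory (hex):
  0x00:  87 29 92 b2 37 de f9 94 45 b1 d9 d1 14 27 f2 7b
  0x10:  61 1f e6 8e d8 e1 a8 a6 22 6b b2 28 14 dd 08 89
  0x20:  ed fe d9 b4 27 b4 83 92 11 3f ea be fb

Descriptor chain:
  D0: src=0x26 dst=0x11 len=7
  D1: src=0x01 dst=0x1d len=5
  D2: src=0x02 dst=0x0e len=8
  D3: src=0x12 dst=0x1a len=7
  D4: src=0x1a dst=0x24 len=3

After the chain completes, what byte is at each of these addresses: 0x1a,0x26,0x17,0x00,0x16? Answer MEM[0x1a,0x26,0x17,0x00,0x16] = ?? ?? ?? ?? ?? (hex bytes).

MEM[0x1a,0x26,0x17,0x00,0x16] = f9 45 fb 87 be

  after D0: wrote 7B at 0x11 = 8392113feabefb
  after D1: wrote 5B at 0x1d = 2992b237de
  after D2: wrote 8B at 0x0e = 92b237def99445b1
  after D3: wrote 7B at 0x1a = f99445b1befb22
  after D4: wrote 3B at 0x24 = f99445
query mem[0x1a]=0xf9, mem[0x26]=0x45, mem[0x17]=0xfb, mem[0x00]=0x87, mem[0x16]=0xbe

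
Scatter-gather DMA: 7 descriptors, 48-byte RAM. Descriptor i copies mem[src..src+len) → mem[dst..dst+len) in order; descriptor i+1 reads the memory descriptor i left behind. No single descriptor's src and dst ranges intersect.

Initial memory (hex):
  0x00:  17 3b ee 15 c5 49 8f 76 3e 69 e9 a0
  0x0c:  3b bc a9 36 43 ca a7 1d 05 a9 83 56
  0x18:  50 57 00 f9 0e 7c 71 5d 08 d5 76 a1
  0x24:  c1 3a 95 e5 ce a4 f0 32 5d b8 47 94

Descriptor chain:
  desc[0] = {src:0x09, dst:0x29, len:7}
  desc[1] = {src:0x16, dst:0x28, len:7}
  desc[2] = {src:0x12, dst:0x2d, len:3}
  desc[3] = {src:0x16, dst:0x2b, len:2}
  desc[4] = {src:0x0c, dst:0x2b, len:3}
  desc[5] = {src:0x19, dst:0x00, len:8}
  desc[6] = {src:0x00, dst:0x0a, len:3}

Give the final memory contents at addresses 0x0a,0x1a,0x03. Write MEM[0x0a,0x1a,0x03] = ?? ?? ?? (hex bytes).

MEM[0x0a,0x1a,0x03] = 57 00 0e

[0] 0x09->0x29 len=7 : 69 e9 a0 3b bc a9 36
[1] 0x16->0x28 len=7 : 83 56 50 57 00 f9 0e
[2] 0x12->0x2d len=3 : a7 1d 05
[3] 0x16->0x2b len=2 : 83 56
[4] 0x0c->0x2b len=3 : 3b bc a9
[5] 0x19->0x00 len=8 : 57 00 f9 0e 7c 71 5d 08
[6] 0x00->0x0a len=3 : 57 00 f9
query mem[0x0a]=0x57, mem[0x1a]=0x00, mem[0x03]=0x0e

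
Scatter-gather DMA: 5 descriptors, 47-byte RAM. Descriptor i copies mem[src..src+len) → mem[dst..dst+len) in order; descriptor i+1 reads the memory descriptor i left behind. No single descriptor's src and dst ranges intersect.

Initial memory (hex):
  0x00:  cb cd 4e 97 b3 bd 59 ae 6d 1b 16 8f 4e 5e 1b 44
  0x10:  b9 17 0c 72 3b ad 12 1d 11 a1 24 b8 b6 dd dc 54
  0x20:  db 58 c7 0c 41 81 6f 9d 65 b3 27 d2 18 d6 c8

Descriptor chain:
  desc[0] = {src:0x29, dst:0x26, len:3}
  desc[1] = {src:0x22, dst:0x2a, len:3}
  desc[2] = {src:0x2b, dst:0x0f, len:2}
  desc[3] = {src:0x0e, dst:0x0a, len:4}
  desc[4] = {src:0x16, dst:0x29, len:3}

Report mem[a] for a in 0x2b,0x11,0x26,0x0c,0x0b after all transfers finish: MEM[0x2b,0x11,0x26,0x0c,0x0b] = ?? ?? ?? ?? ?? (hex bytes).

[0] 0x29->0x26 len=3 : b3 27 d2
[1] 0x22->0x2a len=3 : c7 0c 41
[2] 0x2b->0x0f len=2 : 0c 41
[3] 0x0e->0x0a len=4 : 1b 0c 41 17
[4] 0x16->0x29 len=3 : 12 1d 11
query mem[0x2b]=0x11, mem[0x11]=0x17, mem[0x26]=0xb3, mem[0x0c]=0x41, mem[0x0b]=0x0c

MEM[0x2b,0x11,0x26,0x0c,0x0b] = 11 17 b3 41 0c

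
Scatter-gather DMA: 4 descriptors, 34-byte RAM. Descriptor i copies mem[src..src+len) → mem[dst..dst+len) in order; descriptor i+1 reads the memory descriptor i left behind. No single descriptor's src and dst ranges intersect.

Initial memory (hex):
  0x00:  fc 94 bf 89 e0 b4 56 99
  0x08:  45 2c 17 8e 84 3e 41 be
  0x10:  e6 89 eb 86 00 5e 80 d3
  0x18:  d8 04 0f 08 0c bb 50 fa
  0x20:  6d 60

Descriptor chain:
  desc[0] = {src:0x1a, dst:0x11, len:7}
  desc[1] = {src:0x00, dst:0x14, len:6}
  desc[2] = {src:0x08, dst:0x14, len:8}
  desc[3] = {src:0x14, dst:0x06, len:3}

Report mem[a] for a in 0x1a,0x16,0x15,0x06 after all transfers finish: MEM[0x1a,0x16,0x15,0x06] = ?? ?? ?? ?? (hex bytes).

D0: mem[0x11..0x17] <- [0f 08 0c bb 50 fa 6d]
D1: mem[0x14..0x19] <- [fc 94 bf 89 e0 b4]
D2: mem[0x14..0x1b] <- [45 2c 17 8e 84 3e 41 be]
D3: mem[0x06..0x08] <- [45 2c 17]
query mem[0x1a]=0x41, mem[0x16]=0x17, mem[0x15]=0x2c, mem[0x06]=0x45

MEM[0x1a,0x16,0x15,0x06] = 41 17 2c 45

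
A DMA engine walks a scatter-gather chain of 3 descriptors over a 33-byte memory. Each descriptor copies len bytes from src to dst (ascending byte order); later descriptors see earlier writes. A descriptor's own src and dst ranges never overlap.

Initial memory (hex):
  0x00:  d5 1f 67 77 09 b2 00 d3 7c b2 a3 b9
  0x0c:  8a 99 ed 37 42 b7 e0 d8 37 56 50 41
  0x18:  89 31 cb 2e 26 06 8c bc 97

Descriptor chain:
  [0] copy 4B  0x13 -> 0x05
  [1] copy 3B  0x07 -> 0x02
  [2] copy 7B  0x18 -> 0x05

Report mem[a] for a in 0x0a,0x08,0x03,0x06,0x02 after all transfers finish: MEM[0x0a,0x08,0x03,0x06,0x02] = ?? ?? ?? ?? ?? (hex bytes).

#0 dst[0x05+4] := {0xd8,0x37,0x56,0x50}
#1 dst[0x02+3] := {0x56,0x50,0xb2}
#2 dst[0x05+7] := {0x89,0x31,0xcb,0x2e,0x26,0x06,0x8c}
query mem[0x0a]=0x06, mem[0x08]=0x2e, mem[0x03]=0x50, mem[0x06]=0x31, mem[0x02]=0x56

MEM[0x0a,0x08,0x03,0x06,0x02] = 06 2e 50 31 56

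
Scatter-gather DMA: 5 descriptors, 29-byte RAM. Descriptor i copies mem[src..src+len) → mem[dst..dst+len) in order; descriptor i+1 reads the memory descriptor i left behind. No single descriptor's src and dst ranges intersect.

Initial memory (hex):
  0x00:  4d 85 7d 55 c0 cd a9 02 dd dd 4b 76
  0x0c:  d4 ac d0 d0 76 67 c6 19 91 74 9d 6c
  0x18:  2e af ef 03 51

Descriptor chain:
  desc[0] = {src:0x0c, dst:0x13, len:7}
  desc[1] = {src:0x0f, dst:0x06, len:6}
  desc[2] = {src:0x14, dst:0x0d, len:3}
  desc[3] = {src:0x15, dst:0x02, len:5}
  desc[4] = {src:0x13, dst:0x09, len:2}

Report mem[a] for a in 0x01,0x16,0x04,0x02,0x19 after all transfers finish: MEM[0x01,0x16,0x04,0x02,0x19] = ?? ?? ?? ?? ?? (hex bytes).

D0: mem[0x13..0x19] <- [d4 ac d0 d0 76 67 c6]
D1: mem[0x06..0x0b] <- [d0 76 67 c6 d4 ac]
D2: mem[0x0d..0x0f] <- [ac d0 d0]
D3: mem[0x02..0x06] <- [d0 d0 76 67 c6]
D4: mem[0x09..0x0a] <- [d4 ac]
query mem[0x01]=0x85, mem[0x16]=0xd0, mem[0x04]=0x76, mem[0x02]=0xd0, mem[0x19]=0xc6

MEM[0x01,0x16,0x04,0x02,0x19] = 85 d0 76 d0 c6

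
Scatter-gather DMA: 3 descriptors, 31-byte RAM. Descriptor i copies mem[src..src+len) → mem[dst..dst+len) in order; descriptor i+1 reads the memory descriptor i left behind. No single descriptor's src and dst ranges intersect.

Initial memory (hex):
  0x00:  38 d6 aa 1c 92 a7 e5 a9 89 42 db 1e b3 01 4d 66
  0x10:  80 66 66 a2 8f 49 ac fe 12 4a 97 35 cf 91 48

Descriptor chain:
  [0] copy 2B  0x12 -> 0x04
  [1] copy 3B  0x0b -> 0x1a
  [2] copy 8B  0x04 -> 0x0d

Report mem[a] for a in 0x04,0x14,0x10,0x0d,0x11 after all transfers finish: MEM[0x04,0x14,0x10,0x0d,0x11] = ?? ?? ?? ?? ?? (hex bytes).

  after D0: wrote 2B at 0x04 = 66a2
  after D1: wrote 3B at 0x1a = 1eb301
  after D2: wrote 8B at 0x0d = 66a2e5a98942db1e
query mem[0x04]=0x66, mem[0x14]=0x1e, mem[0x10]=0xa9, mem[0x0d]=0x66, mem[0x11]=0x89

MEM[0x04,0x14,0x10,0x0d,0x11] = 66 1e a9 66 89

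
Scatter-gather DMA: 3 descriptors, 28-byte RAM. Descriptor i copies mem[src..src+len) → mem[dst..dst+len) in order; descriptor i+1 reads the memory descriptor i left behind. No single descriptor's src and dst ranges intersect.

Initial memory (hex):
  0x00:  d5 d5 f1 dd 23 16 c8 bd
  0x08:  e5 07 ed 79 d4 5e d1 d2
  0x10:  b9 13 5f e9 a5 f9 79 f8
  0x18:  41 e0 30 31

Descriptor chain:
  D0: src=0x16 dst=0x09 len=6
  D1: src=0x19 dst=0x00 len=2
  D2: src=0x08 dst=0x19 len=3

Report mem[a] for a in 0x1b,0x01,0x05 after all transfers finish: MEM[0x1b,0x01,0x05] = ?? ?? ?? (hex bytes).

[0] 0x16->0x09 len=6 : 79 f8 41 e0 30 31
[1] 0x19->0x00 len=2 : e0 30
[2] 0x08->0x19 len=3 : e5 79 f8
query mem[0x1b]=0xf8, mem[0x01]=0x30, mem[0x05]=0x16

MEM[0x1b,0x01,0x05] = f8 30 16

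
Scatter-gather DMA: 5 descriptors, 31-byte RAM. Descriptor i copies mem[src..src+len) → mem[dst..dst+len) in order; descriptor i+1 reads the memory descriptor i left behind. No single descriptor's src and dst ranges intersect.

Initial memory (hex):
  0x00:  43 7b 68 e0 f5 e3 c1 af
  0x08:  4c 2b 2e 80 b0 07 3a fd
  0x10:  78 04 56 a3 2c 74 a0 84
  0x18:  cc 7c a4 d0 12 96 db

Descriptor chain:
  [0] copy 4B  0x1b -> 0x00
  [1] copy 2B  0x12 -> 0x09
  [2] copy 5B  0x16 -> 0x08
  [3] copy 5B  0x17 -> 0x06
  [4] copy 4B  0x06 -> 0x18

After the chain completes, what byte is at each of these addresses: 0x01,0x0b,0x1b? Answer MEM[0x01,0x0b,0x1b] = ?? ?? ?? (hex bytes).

  after D0: wrote 4B at 0x00 = d01296db
  after D1: wrote 2B at 0x09 = 56a3
  after D2: wrote 5B at 0x08 = a084cc7ca4
  after D3: wrote 5B at 0x06 = 84cc7ca4d0
  after D4: wrote 4B at 0x18 = 84cc7ca4
query mem[0x01]=0x12, mem[0x0b]=0x7c, mem[0x1b]=0xa4

MEM[0x01,0x0b,0x1b] = 12 7c a4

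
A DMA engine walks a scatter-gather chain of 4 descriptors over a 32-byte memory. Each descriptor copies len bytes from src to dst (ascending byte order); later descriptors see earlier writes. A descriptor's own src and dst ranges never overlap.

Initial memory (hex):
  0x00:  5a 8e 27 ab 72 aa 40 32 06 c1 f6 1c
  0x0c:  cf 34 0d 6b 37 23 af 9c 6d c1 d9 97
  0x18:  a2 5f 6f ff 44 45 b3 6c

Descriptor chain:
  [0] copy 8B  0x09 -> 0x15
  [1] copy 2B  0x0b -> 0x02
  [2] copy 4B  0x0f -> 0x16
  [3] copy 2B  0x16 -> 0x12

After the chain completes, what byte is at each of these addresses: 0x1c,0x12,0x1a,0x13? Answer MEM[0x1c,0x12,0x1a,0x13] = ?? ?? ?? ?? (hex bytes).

[0] 0x09->0x15 len=8 : c1 f6 1c cf 34 0d 6b 37
[1] 0x0b->0x02 len=2 : 1c cf
[2] 0x0f->0x16 len=4 : 6b 37 23 af
[3] 0x16->0x12 len=2 : 6b 37
query mem[0x1c]=0x37, mem[0x12]=0x6b, mem[0x1a]=0x0d, mem[0x13]=0x37

MEM[0x1c,0x12,0x1a,0x13] = 37 6b 0d 37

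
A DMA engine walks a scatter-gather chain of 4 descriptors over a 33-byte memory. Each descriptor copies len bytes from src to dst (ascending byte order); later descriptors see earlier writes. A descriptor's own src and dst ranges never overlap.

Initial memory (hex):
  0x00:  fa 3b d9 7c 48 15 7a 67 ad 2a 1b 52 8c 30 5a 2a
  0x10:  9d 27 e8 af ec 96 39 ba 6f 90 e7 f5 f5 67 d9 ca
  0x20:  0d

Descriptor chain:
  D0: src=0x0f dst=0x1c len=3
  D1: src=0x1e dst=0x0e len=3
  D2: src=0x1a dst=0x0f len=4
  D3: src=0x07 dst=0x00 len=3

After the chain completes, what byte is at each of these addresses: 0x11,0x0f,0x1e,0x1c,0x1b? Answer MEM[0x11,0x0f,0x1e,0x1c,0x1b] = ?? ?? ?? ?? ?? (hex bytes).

  after D0: wrote 3B at 0x1c = 2a9d27
  after D1: wrote 3B at 0x0e = 27ca0d
  after D2: wrote 4B at 0x0f = e7f52a9d
  after D3: wrote 3B at 0x00 = 67ad2a
query mem[0x11]=0x2a, mem[0x0f]=0xe7, mem[0x1e]=0x27, mem[0x1c]=0x2a, mem[0x1b]=0xf5

MEM[0x11,0x0f,0x1e,0x1c,0x1b] = 2a e7 27 2a f5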